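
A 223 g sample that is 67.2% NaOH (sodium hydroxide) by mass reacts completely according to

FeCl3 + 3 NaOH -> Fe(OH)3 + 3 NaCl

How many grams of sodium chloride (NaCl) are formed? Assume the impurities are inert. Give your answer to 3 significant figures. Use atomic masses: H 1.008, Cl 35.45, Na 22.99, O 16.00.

219 g

Mass of pure NaOH = 223 g × 0.672 = 149.9 g.
M(NaOH) = 22.99 + 16.00 + 1.008 = 39.998 g/mol.
M(NaCl) = 22.99 + 35.45 = 58.44 g/mol.
n(NaOH) = 149.9 g / 39.998 g/mol = 3.747 mol.
From the equation the NaOH:NaCl mole ratio is 3:3, so n(NaCl) = 3.747 × 3/3 = 3.747 mol.
Mass of NaCl = 3.747 mol × 58.44 g/mol = 219.0 g.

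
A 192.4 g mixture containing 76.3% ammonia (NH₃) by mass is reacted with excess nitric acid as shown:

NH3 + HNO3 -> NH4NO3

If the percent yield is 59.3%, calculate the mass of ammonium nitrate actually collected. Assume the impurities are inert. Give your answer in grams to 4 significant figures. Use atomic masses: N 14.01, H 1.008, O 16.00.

409.1 g

Pure NH3 available = 192.4 g × 0.763 = 146.80 g.
M(NH3) = 14.01 + 3(1.008) = 17.034 g/mol.
M(NH4NO3) = 2(14.01) + 4(1.008) + 3(16.00) = 80.052 g/mol.
n(NH3) = 146.80 g / 17.034 g/mol = 8.6181 mol.
From the equation the NH3:NH4NO3 mole ratio is 1:1, so n(NH4NO3) = 8.6181 × 1/1 = 8.6181 mol.
Mass of NH4NO3 = 8.6181 mol × 80.052 g/mol = 689.90 g.
Actual mass collected = 689.90 g × 0.593 = 409.11 g.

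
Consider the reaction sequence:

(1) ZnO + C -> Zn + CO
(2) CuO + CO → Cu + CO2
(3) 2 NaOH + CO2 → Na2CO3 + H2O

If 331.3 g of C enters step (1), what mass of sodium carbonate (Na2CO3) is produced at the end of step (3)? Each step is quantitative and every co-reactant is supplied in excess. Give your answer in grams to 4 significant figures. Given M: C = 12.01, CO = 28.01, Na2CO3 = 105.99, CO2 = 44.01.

2924 g

n(C) = 331.3 / 12.01 = 27.585 mol.
Reaction (1): C→CO ratio 1:1 ⇒ n(CO) = 27.585 mol.
Reaction (2): CO→CO2 ratio 1:1 ⇒ n(CO2) = 27.585 mol.
Reaction (3): CO2→Na2CO3 ratio 1:1 ⇒ n(Na2CO3) = 27.585 mol.
Mass of Na2CO3 = 27.585 × 105.99 = 2923.8 g.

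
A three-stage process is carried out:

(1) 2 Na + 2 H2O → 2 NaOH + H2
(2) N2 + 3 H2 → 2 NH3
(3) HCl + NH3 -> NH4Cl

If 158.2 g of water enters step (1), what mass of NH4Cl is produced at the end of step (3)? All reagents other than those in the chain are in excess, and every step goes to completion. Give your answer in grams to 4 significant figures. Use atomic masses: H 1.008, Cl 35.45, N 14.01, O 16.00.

156.6 g

M(H2O) = 2(1.008) + 16.00 = 18.016 g/mol.
M(NH4Cl) = 14.01 + 4(1.008) + 35.45 = 53.492 g/mol.
n(H2O) = 158.2 / 18.016 = 8.7811 mol.
Reaction (1): H2O→H2 ratio 2:1 ⇒ n(H2) = 4.3905 mol.
Reaction (2): H2→NH3 ratio 3:2 ⇒ n(NH3) = 2.9270 mol.
Reaction (3): NH3→NH4Cl ratio 1:1 ⇒ n(NH4Cl) = 2.9270 mol.
Mass of NH4Cl = 2.9270 × 53.492 = 156.57 g.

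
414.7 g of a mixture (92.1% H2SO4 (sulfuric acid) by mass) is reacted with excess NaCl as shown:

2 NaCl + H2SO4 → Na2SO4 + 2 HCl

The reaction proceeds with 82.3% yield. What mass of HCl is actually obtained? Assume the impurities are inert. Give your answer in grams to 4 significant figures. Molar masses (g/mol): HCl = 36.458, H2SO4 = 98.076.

Pure H2SO4 available = 414.7 g × 0.921 = 381.94 g.
n(H2SO4) = 381.94 g / 98.076 g/mol = 3.8943 mol.
From the equation the H2SO4:HCl mole ratio is 1:2, so n(HCl) = 3.8943 × 2/1 = 7.7886 mol.
Mass of HCl = 7.7886 mol × 36.458 g/mol = 283.96 g.
Actual mass collected = 283.96 g × 0.823 = 233.70 g.

233.7 g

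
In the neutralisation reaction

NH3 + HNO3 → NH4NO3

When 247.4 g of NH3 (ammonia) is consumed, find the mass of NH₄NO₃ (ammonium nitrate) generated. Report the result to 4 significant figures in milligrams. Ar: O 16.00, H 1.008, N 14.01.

M(NH3) = 14.01 + 3(1.008) = 17.034 g/mol.
M(NH4NO3) = 2(14.01) + 4(1.008) + 3(16.00) = 80.052 g/mol.
n(NH3) = 247.40 g / 17.034 g/mol = 14.524 mol.
From the equation the NH3:NH4NO3 mole ratio is 1:1, so n(NH4NO3) = 14.524 × 1/1 = 14.524 mol.
Mass of NH4NO3 = 14.524 mol × 80.052 g/mol = 1162.7 g.
Converting to mg: 1162.7 g = 1163000 mg.

1163000 mg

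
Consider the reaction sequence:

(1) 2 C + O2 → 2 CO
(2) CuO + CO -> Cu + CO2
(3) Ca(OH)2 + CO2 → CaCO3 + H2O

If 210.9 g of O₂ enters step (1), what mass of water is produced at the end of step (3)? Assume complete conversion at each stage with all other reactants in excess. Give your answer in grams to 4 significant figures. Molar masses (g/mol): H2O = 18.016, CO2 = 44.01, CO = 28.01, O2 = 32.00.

n(O2) = 210.9 / 32.00 = 6.5906 mol.
Reaction (1): O2→CO ratio 1:2 ⇒ n(CO) = 13.181 mol.
Reaction (2): CO→CO2 ratio 1:1 ⇒ n(CO2) = 13.181 mol.
Reaction (3): CO2→H2O ratio 1:1 ⇒ n(H2O) = 13.181 mol.
Mass of H2O = 13.181 × 18.016 = 237.47 g.

237.5 g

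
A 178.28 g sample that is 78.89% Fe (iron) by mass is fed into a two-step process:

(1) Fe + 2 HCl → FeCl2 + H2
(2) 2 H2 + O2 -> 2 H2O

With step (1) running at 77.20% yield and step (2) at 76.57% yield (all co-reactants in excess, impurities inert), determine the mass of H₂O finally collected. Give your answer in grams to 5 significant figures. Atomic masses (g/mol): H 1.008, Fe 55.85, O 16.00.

26.819 g

Pure Fe = 178.28 × 0.7889 = 140.645 g.
M(Fe) = 55.85 g/mol.
M(H2O) = 2(1.008) + 16.00 = 18.016 g/mol.
n(Fe) = 140.645 / 55.85 = 2.51826 mol.
Step 1 (Fe:H2 = 1:1): theoretical n(H2) = 2.51826 mol; at 77.20% yield, n(H2) = 1.94410 mol.
Step 2 (H2:H2O = 2:2): theoretical n(H2O) = 1.94410 mol, so theoretical mass = 1.94410 × 18.016 = 35.0249 g.
At 76.57% yield, actual mass of H2O = 35.0249 × 0.7657 = 26.8186 g.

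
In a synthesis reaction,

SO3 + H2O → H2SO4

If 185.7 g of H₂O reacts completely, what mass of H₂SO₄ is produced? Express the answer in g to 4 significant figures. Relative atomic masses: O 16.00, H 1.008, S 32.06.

1011 g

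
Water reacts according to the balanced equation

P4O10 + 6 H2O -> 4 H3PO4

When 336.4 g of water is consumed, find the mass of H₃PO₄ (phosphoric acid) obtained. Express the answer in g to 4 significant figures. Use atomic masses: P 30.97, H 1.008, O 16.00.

M(H2O) = 2(1.008) + 16.00 = 18.016 g/mol.
M(H3PO4) = 3(1.008) + 30.97 + 4(16.00) = 97.994 g/mol.
n(H2O) = 336.40 g / 18.016 g/mol = 18.672 mol.
From the equation the H2O:H3PO4 mole ratio is 6:4, so n(H3PO4) = 18.672 × 4/6 = 12.448 mol.
Mass of H3PO4 = 12.448 mol × 97.994 g/mol = 1219.8 g.

1220 g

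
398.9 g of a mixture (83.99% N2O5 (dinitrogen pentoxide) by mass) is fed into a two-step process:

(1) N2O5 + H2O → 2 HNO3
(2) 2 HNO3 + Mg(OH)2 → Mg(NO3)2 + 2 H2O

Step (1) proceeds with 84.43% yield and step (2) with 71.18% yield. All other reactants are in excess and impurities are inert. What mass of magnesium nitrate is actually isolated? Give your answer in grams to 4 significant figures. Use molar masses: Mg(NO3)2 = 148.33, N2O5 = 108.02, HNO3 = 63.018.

276.5 g

Pure N2O5 = 398.9 × 0.8399 = 335.04 g.
n(N2O5) = 335.04 / 108.02 = 3.1016 mol.
Step 1 (N2O5:HNO3 = 1:2): theoretical n(HNO3) = 6.2032 mol; at 84.43% yield, n(HNO3) = 5.2374 mol.
Step 2 (HNO3:Mg(NO3)2 = 2:1): theoretical n(Mg(NO3)2) = 2.6187 mol, so theoretical mass = 2.6187 × 148.33 = 388.43 g.
At 71.18% yield, actual mass of Mg(NO3)2 = 388.43 × 0.7118 = 276.48 g.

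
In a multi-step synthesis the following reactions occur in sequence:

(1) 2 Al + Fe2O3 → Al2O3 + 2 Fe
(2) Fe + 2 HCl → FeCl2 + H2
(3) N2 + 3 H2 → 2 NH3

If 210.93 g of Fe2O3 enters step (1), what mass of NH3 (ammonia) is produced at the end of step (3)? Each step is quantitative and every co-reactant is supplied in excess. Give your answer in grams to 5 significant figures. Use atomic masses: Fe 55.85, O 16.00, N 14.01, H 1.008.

M(Fe2O3) = 2(55.85) + 3(16.00) = 159.70 g/mol.
M(NH3) = 14.01 + 3(1.008) = 17.034 g/mol.
n(Fe2O3) = 210.93 / 159.70 = 1.32079 mol.
Reaction (1): Fe2O3→Fe ratio 1:2 ⇒ n(Fe) = 2.64158 mol.
Reaction (2): Fe→H2 ratio 1:1 ⇒ n(H2) = 2.64158 mol.
Reaction (3): H2→NH3 ratio 3:2 ⇒ n(NH3) = 1.76105 mol.
Mass of NH3 = 1.76105 × 17.034 = 29.9978 g.

29.998 g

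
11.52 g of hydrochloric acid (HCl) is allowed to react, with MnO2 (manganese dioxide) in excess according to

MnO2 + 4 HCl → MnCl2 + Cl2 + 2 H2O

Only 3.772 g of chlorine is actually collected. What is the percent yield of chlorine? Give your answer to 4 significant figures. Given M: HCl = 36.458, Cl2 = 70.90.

67.35 %

n(HCl) = 11.520 g / 36.458 g/mol = 0.31598 mol.
From the equation the HCl:Cl2 mole ratio is 4:1, so n(Cl2) = 0.31598 × 1/4 = 0.078995 mol.
Mass of Cl2 = 0.078995 mol × 70.90 g/mol = 5.6007 g.
This is the theoretical yield. Percent yield = 3.772 g / 5.6007 g × 100% = 67.348%.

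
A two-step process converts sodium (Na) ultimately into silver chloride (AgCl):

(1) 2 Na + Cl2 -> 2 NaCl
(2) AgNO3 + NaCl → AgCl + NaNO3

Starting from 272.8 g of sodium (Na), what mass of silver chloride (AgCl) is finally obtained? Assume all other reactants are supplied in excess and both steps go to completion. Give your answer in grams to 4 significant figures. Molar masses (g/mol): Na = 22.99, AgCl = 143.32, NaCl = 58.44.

1701 g

n(Na) = 272.80 / 22.99 = 11.866 mol.
Step 1 gives a 2:2 ratio of Na to NaCl, so n(NaCl) = 11.866 mol.
In step 2 the NaCl:AgCl ratio is 1:1, so n(AgCl) = 11.866 mol.
Mass of AgCl = 11.866 × 143.32 = 1700.6 g.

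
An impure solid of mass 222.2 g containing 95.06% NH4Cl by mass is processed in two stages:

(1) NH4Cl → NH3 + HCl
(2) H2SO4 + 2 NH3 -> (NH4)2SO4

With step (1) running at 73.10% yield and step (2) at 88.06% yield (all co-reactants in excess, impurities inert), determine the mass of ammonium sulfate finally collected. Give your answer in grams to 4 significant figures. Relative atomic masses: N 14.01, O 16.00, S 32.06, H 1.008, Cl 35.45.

Pure NH4Cl = 222.2 × 0.9506 = 211.22 g.
M(NH4Cl) = 14.01 + 4(1.008) + 35.45 = 53.492 g/mol.
M((NH4)2SO4) = 2(14.01) + 8(1.008) + 32.06 + 4(16.00) = 132.144 g/mol.
n(NH4Cl) = 211.22 / 53.492 = 3.9487 mol.
Step 1 (NH4Cl:NH3 = 1:1): theoretical n(NH3) = 3.9487 mol; at 73.10% yield, n(NH3) = 2.8865 mol.
Step 2 (NH3:(NH4)2SO4 = 2:1): theoretical n((NH4)2SO4) = 1.4432 mol, so theoretical mass = 1.4432 × 132.144 = 190.72 g.
At 88.06% yield, actual mass of (NH4)2SO4 = 190.72 × 0.8806 = 167.94 g.

167.9 g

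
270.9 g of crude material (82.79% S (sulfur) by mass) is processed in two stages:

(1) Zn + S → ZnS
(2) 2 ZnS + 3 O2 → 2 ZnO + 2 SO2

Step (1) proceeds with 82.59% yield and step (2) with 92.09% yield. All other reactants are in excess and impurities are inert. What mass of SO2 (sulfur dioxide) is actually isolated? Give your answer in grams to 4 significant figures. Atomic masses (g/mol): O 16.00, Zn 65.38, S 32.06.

Pure S = 270.9 × 0.8279 = 224.28 g.
M(S) = 32.06 g/mol.
M(SO2) = 32.06 + 2(16.00) = 64.06 g/mol.
n(S) = 224.28 / 32.06 = 6.9956 mol.
Step 1 (S:ZnS = 1:1): theoretical n(ZnS) = 6.9956 mol; at 82.59% yield, n(ZnS) = 5.7776 mol.
Step 2 (ZnS:SO2 = 2:2): theoretical n(SO2) = 5.7776 mol, so theoretical mass = 5.7776 × 64.06 = 370.12 g.
At 92.09% yield, actual mass of SO2 = 370.12 × 0.9209 = 340.84 g.

340.8 g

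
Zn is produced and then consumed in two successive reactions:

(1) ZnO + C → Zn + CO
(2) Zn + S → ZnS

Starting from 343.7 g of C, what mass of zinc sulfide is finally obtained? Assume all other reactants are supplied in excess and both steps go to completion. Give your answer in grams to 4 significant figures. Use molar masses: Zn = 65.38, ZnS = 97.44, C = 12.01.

2789 g

n(C) = 343.70 / 12.01 = 28.618 mol.
Step 1 gives a 1:1 ratio of C to Zn, so n(Zn) = 28.618 mol.
In step 2 the Zn:ZnS ratio is 1:1, so n(ZnS) = 28.618 mol.
Mass of ZnS = 28.618 × 97.44 = 2788.5 g.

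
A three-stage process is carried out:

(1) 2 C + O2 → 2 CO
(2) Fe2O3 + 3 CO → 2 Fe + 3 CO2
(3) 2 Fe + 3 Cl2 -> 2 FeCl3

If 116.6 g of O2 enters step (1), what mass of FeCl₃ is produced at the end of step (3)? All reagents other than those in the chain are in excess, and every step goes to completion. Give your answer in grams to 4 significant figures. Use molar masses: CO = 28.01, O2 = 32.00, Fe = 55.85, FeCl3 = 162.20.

788.0 g

n(O2) = 116.6 / 32.00 = 3.6437 mol.
Reaction (1): O2→CO ratio 1:2 ⇒ n(CO) = 7.2875 mol.
Reaction (2): CO→Fe ratio 3:2 ⇒ n(Fe) = 4.8583 mol.
Reaction (3): Fe→FeCl3 ratio 2:2 ⇒ n(FeCl3) = 4.8583 mol.
Mass of FeCl3 = 4.8583 × 162.20 = 788.02 g.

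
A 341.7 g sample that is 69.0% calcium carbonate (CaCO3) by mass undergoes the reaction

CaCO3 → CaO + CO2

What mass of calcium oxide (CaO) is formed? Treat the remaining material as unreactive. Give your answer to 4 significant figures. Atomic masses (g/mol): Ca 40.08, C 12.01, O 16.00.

132.1 g

Mass of pure CaCO3 = 341.7 g × 0.690 = 235.77 g.
M(CaCO3) = 40.08 + 12.01 + 3(16.00) = 100.09 g/mol.
M(CaO) = 40.08 + 16.00 = 56.08 g/mol.
n(CaCO3) = 235.77 g / 100.09 g/mol = 2.3556 mol.
From the equation the CaCO3:CaO mole ratio is 1:1, so n(CaO) = 2.3556 × 1/1 = 2.3556 mol.
Mass of CaO = 2.3556 mol × 56.08 g/mol = 132.10 g.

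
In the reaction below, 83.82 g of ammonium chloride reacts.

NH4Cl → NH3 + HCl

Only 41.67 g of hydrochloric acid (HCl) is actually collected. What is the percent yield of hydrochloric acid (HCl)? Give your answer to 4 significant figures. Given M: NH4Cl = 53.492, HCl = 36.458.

n(NH4Cl) = 83.820 g / 53.492 g/mol = 1.5670 mol.
From the equation the NH4Cl:HCl mole ratio is 1:1, so n(HCl) = 1.5670 × 1/1 = 1.5670 mol.
Mass of HCl = 1.5670 mol × 36.458 g/mol = 57.128 g.
This is the theoretical yield. Percent yield = 41.67 g / 57.128 g × 100% = 72.941%.

72.94 %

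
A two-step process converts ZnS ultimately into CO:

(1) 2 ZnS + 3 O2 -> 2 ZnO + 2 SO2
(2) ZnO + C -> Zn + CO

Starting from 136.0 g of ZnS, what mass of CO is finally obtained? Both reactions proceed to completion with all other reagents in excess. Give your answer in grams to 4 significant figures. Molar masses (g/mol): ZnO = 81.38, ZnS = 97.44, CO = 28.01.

39.09 g

n(ZnS) = 136.00 / 97.44 = 1.3957 mol.
Step 1 gives a 2:2 ratio of ZnS to ZnO, so n(ZnO) = 1.3957 mol.
In step 2 the ZnO:CO ratio is 1:1, so n(CO) = 1.3957 mol.
Mass of CO = 1.3957 × 28.01 = 39.094 g.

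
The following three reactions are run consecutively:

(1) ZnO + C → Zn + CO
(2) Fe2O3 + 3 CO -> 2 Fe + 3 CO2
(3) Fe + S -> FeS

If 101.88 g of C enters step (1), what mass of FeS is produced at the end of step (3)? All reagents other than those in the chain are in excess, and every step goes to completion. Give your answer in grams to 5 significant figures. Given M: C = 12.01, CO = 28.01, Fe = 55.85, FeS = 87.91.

497.16 g

n(C) = 101.88 / 12.01 = 8.48293 mol.
Reaction (1): C→CO ratio 1:1 ⇒ n(CO) = 8.48293 mol.
Reaction (2): CO→Fe ratio 3:2 ⇒ n(Fe) = 5.65529 mol.
Reaction (3): Fe→FeS ratio 1:1 ⇒ n(FeS) = 5.65529 mol.
Mass of FeS = 5.65529 × 87.91 = 497.156 g.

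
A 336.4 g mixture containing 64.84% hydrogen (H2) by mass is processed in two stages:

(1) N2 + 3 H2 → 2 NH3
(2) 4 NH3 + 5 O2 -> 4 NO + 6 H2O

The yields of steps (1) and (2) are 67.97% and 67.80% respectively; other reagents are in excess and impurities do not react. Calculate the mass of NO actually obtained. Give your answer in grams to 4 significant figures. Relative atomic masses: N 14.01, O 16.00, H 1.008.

997.5 g

Pure H2 = 336.4 × 0.6484 = 218.12 g.
M(H2) = 2(1.008) = 2.016 g/mol.
M(NO) = 14.01 + 16.00 = 30.01 g/mol.
n(H2) = 218.12 / 2.016 = 108.20 mol.
Step 1 (H2:NH3 = 3:2): theoretical n(NH3) = 72.130 mol; at 67.97% yield, n(NH3) = 49.027 mol.
Step 2 (NH3:NO = 4:4): theoretical n(NO) = 49.027 mol, so theoretical mass = 49.027 × 30.01 = 1471.3 g.
At 67.80% yield, actual mass of NO = 1471.3 × 0.6780 = 997.54 g.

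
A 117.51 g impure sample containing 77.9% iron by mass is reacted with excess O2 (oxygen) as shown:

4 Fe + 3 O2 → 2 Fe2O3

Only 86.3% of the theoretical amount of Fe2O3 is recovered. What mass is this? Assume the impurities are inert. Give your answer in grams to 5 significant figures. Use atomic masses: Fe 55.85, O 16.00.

112.95 g

Pure Fe available = 117.51 g × 0.779 = 91.5403 g.
M(Fe) = 55.85 g/mol.
M(Fe2O3) = 2(55.85) + 3(16.00) = 159.70 g/mol.
n(Fe) = 91.5403 g / 55.85 g/mol = 1.63904 mol.
From the equation the Fe:Fe2O3 mole ratio is 4:2, so n(Fe2O3) = 1.63904 × 2/4 = 0.819519 mol.
Mass of Fe2O3 = 0.819519 mol × 159.70 g/mol = 130.877 g.
Actual mass collected = 130.877 g × 0.863 = 112.947 g.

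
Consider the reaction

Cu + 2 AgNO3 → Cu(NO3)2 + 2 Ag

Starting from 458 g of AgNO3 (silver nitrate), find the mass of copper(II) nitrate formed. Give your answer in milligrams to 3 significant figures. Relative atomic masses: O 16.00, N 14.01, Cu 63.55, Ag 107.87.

M(AgNO3) = 107.87 + 14.01 + 3(16.00) = 169.88 g/mol.
M(Cu(NO3)2) = 63.55 + 2(14.01) + 6(16.00) = 187.57 g/mol.
n(AgNO3) = 458.0 g / 169.88 g/mol = 2.696 mol.
From the equation the AgNO3:Cu(NO3)2 mole ratio is 2:1, so n(Cu(NO3)2) = 2.696 × 1/2 = 1.348 mol.
Mass of Cu(NO3)2 = 1.348 mol × 187.57 g/mol = 252.8 g.
Converting to mg: 252.8 g = 253000 mg.

253000 mg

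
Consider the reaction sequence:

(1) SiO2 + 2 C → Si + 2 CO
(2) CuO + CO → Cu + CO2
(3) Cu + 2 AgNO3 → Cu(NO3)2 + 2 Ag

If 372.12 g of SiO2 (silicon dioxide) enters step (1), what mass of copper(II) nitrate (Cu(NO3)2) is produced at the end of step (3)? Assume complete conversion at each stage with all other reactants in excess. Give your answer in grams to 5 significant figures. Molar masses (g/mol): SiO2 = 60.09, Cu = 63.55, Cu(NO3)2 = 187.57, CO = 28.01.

n(SiO2) = 372.12 / 60.09 = 6.19271 mol.
Reaction (1): SiO2→CO ratio 1:2 ⇒ n(CO) = 12.3854 mol.
Reaction (2): CO→Cu ratio 1:1 ⇒ n(Cu) = 12.3854 mol.
Reaction (3): Cu→Cu(NO3)2 ratio 1:1 ⇒ n(Cu(NO3)2) = 12.3854 mol.
Mass of Cu(NO3)2 = 12.3854 × 187.57 = 2323.13 g.

2323.1 g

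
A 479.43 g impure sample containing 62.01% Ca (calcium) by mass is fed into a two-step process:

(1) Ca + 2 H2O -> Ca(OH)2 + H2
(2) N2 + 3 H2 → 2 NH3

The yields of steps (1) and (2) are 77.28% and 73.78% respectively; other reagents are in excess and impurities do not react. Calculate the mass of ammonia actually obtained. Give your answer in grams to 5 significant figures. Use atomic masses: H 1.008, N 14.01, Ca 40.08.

48.028 g

Pure Ca = 479.43 × 0.6201 = 297.295 g.
M(Ca) = 40.08 g/mol.
M(NH3) = 14.01 + 3(1.008) = 17.034 g/mol.
n(Ca) = 297.295 / 40.08 = 7.41753 mol.
Step 1 (Ca:H2 = 1:1): theoretical n(H2) = 7.41753 mol; at 77.28% yield, n(H2) = 5.73227 mol.
Step 2 (H2:NH3 = 3:2): theoretical n(NH3) = 3.82151 mol, so theoretical mass = 3.82151 × 17.034 = 65.0956 g.
At 73.78% yield, actual mass of NH3 = 65.0956 × 0.7378 = 48.0275 g.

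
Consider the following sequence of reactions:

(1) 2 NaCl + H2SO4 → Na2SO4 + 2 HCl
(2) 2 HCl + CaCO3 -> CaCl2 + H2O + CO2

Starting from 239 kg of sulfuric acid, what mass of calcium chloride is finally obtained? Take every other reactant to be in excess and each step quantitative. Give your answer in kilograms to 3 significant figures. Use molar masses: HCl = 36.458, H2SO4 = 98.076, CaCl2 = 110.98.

239 kg = 239000 g.
n(H2SO4) = 239000 / 98.076 = 2437 mol.
Step 1 gives a 1:2 ratio of H2SO4 to HCl, so n(HCl) = 4874 mol.
In step 2 the HCl:CaCl2 ratio is 2:1, so n(CaCl2) = 2437 mol.
Mass of CaCl2 = 2437 × 110.98 = 270400 g = 270 kg.

270 kg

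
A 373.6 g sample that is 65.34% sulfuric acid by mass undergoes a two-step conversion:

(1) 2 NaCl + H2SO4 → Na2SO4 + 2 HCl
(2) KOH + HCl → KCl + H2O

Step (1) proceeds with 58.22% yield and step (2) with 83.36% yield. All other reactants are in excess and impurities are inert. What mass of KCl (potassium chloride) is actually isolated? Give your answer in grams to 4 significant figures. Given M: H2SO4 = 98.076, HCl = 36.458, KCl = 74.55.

180.1 g

Pure H2SO4 = 373.6 × 0.6534 = 244.11 g.
n(H2SO4) = 244.11 / 98.076 = 2.4890 mol.
Step 1 (H2SO4:HCl = 1:2): theoretical n(HCl) = 4.9780 mol; at 58.22% yield, n(HCl) = 2.8982 mol.
Step 2 (HCl:KCl = 1:1): theoretical n(KCl) = 2.8982 mol, so theoretical mass = 2.8982 × 74.55 = 216.06 g.
At 83.36% yield, actual mass of KCl = 216.06 × 0.8336 = 180.11 g.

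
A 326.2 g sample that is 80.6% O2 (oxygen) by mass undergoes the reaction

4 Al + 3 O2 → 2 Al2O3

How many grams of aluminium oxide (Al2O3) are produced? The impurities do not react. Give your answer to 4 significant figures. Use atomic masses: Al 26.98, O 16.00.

558.5 g

Mass of pure O2 = 326.2 g × 0.806 = 262.92 g.
M(O2) = 2(16.00) = 32.00 g/mol.
M(Al2O3) = 2(26.98) + 3(16.00) = 101.96 g/mol.
n(O2) = 262.92 g / 32.00 g/mol = 8.2162 mol.
From the equation the O2:Al2O3 mole ratio is 3:2, so n(Al2O3) = 8.2162 × 2/3 = 5.4774 mol.
Mass of Al2O3 = 5.4774 mol × 101.96 g/mol = 558.48 g.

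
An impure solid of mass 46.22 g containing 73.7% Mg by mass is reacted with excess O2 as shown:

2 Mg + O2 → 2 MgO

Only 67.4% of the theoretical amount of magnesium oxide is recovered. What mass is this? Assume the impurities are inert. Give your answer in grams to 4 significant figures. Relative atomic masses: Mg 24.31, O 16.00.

38.07 g

Pure Mg available = 46.22 g × 0.737 = 34.064 g.
M(Mg) = 24.31 g/mol.
M(MgO) = 24.31 + 16.00 = 40.31 g/mol.
n(Mg) = 34.064 g / 24.31 g/mol = 1.4012 mol.
From the equation the Mg:MgO mole ratio is 2:2, so n(MgO) = 1.4012 × 2/2 = 1.4012 mol.
Mass of MgO = 1.4012 mol × 40.31 g/mol = 56.484 g.
Actual mass collected = 56.484 g × 0.674 = 38.070 g.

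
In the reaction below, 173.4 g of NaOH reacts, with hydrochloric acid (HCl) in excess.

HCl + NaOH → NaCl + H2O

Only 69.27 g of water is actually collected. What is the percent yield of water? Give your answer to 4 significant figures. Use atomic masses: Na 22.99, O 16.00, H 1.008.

88.69 %

M(NaOH) = 22.99 + 16.00 + 1.008 = 39.998 g/mol.
M(H2O) = 2(1.008) + 16.00 = 18.016 g/mol.
n(NaOH) = 173.40 g / 39.998 g/mol = 4.3352 mol.
From the equation the NaOH:H2O mole ratio is 1:1, so n(H2O) = 4.3352 × 1/1 = 4.3352 mol.
Mass of H2O = 4.3352 mol × 18.016 g/mol = 78.103 g.
This is the theoretical yield. Percent yield = 69.27 g / 78.103 g × 100% = 88.690%.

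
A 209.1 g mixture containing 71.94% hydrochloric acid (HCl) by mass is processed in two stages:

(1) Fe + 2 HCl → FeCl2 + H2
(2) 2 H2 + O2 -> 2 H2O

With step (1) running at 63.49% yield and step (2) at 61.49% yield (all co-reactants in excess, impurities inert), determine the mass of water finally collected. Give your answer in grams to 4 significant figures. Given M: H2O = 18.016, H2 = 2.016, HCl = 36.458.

14.51 g

Pure HCl = 209.1 × 0.7194 = 150.43 g.
n(HCl) = 150.43 / 36.458 = 4.1260 mol.
Step 1 (HCl:H2 = 2:1): theoretical n(H2) = 2.0630 mol; at 63.49% yield, n(H2) = 1.3098 mol.
Step 2 (H2:H2O = 2:2): theoretical n(H2O) = 1.3098 mol, so theoretical mass = 1.3098 × 18.016 = 23.597 g.
At 61.49% yield, actual mass of H2O = 23.597 × 0.6149 = 14.510 g.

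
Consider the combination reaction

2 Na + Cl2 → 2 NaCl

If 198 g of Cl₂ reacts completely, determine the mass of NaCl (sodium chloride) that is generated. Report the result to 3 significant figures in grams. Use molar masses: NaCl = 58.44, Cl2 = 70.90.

326 g

n(Cl2) = 198.0 g / 70.90 g/mol = 2.793 mol.
From the equation the Cl2:NaCl mole ratio is 1:2, so n(NaCl) = 2.793 × 2/1 = 5.585 mol.
Mass of NaCl = 5.585 mol × 58.44 g/mol = 326.4 g.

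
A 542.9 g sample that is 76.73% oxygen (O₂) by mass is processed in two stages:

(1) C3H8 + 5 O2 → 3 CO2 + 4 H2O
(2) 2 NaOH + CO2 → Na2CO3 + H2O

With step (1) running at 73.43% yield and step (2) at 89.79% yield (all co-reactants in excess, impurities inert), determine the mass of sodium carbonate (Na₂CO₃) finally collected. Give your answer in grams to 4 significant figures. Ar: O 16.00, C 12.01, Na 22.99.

545.8 g

Pure O2 = 542.9 × 0.7673 = 416.57 g.
M(O2) = 2(16.00) = 32.00 g/mol.
M(Na2CO3) = 2(22.99) + 12.01 + 3(16.00) = 105.99 g/mol.
n(O2) = 416.57 / 32.00 = 13.018 mol.
Step 1 (O2:CO2 = 5:3): theoretical n(CO2) = 7.8106 mol; at 73.43% yield, n(CO2) = 5.7353 mol.
Step 2 (CO2:Na2CO3 = 1:1): theoretical n(Na2CO3) = 5.7353 mol, so theoretical mass = 5.7353 × 105.99 = 607.89 g.
At 89.79% yield, actual mass of Na2CO3 = 607.89 × 0.8979 = 545.82 g.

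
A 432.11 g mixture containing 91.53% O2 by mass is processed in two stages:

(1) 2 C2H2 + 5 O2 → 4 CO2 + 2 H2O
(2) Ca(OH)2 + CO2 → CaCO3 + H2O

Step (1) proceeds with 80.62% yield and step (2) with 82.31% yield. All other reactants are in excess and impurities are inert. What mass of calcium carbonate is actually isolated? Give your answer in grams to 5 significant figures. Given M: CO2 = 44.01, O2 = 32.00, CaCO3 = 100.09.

656.73 g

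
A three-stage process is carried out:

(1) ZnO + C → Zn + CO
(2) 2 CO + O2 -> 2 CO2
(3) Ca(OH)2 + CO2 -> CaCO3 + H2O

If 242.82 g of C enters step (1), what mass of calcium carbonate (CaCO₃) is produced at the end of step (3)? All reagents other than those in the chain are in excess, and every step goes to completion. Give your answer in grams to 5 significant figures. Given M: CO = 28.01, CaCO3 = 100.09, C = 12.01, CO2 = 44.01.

n(C) = 242.82 / 12.01 = 20.2182 mol.
Reaction (1): C→CO ratio 1:1 ⇒ n(CO) = 20.2182 mol.
Reaction (2): CO→CO2 ratio 2:2 ⇒ n(CO2) = 20.2182 mol.
Reaction (3): CO2→CaCO3 ratio 1:1 ⇒ n(CaCO3) = 20.2182 mol.
Mass of CaCO3 = 20.2182 × 100.09 = 2023.63 g.

2023.6 g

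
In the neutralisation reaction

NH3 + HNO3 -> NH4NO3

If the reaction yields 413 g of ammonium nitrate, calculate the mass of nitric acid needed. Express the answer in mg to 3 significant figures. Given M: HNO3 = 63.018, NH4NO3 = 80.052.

325000 mg

n(NH4NO3) = 413.0 g / 80.052 g/mol = 5.159 mol.
From the equation the NH4NO3:HNO3 mole ratio is 1:1, so n(HNO3) = 5.159 × 1/1 = 5.159 mol.
Mass of HNO3 = 5.159 mol × 63.018 g/mol = 325.1 g.
Converting to mg: 325.1 g = 325000 mg.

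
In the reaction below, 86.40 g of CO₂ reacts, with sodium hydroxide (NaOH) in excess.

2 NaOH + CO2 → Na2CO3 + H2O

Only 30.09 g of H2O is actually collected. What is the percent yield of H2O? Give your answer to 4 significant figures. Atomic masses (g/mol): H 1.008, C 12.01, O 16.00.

M(CO2) = 12.01 + 2(16.00) = 44.01 g/mol.
M(H2O) = 2(1.008) + 16.00 = 18.016 g/mol.
n(CO2) = 86.400 g / 44.01 g/mol = 1.9632 mol.
From the equation the CO2:H2O mole ratio is 1:1, so n(H2O) = 1.9632 × 1/1 = 1.9632 mol.
Mass of H2O = 1.9632 mol × 18.016 g/mol = 35.369 g.
This is the theoretical yield. Percent yield = 30.09 g / 35.369 g × 100% = 85.075%.

85.07 %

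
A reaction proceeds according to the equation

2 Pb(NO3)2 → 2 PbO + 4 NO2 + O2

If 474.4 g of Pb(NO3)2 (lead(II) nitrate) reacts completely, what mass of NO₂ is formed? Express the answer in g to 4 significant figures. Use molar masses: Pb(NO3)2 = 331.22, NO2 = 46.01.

131.8 g

n(Pb(NO3)2) = 474.40 g / 331.22 g/mol = 1.4323 mol.
From the equation the Pb(NO3)2:NO2 mole ratio is 2:4, so n(NO2) = 1.4323 × 4/2 = 2.8646 mol.
Mass of NO2 = 2.8646 mol × 46.01 g/mol = 131.80 g.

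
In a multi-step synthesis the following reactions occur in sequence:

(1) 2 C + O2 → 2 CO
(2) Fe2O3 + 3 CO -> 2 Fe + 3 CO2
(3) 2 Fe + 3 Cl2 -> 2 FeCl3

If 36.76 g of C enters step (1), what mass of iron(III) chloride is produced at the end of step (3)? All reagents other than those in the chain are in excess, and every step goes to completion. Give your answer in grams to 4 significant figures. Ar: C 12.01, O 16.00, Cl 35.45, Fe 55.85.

M(C) = 12.01 g/mol.
M(FeCl3) = 55.85 + 3(35.45) = 162.20 g/mol.
n(C) = 36.76 / 12.01 = 3.0608 mol.
Reaction (1): C→CO ratio 2:2 ⇒ n(CO) = 3.0608 mol.
Reaction (2): CO→Fe ratio 3:2 ⇒ n(Fe) = 2.0405 mol.
Reaction (3): Fe→FeCl3 ratio 2:2 ⇒ n(FeCl3) = 2.0405 mol.
Mass of FeCl3 = 2.0405 × 162.20 = 330.97 g.

331.0 g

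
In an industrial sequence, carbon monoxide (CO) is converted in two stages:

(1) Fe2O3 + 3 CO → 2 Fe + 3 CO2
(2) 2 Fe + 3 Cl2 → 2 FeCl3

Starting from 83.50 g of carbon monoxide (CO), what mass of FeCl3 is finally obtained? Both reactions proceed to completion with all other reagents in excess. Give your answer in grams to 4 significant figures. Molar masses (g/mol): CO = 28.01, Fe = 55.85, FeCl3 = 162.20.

322.4 g

n(CO) = 83.500 / 28.01 = 2.9811 mol.
Step 1 gives a 3:2 ratio of CO to Fe, so n(Fe) = 1.9874 mol.
In step 2 the Fe:FeCl3 ratio is 2:2, so n(FeCl3) = 1.9874 mol.
Mass of FeCl3 = 1.9874 × 162.20 = 322.35 g.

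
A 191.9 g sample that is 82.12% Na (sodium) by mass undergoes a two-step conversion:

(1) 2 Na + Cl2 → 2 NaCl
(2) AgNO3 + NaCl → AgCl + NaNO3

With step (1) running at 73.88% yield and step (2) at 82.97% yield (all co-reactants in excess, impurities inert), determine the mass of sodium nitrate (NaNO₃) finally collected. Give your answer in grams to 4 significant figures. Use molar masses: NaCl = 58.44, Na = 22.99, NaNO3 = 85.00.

Pure Na = 191.9 × 0.8212 = 157.59 g.
n(Na) = 157.59 / 22.99 = 6.8546 mol.
Step 1 (Na:NaCl = 2:2): theoretical n(NaCl) = 6.8546 mol; at 73.88% yield, n(NaCl) = 5.0642 mol.
Step 2 (NaCl:NaNO3 = 1:1): theoretical n(NaNO3) = 5.0642 mol, so theoretical mass = 5.0642 × 85.00 = 430.46 g.
At 82.97% yield, actual mass of NaNO3 = 430.46 × 0.8297 = 357.15 g.

357.2 g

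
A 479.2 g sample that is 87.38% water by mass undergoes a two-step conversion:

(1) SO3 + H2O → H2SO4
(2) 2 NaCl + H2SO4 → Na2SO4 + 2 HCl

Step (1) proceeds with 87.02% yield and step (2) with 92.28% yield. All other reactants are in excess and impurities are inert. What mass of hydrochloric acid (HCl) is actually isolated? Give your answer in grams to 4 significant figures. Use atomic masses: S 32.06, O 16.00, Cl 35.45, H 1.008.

1361 g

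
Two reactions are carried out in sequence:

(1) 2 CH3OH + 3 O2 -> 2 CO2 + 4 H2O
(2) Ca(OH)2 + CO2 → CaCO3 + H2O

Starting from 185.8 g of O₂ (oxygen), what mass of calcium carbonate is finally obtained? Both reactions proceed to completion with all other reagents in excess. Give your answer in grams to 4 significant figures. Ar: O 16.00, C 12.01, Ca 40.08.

M(O2) = 2(16.00) = 32.00 g/mol.
M(CaCO3) = 40.08 + 12.01 + 3(16.00) = 100.09 g/mol.
n(O2) = 185.80 / 32.00 = 5.8063 mol.
Step 1 gives a 3:2 ratio of O2 to CO2, so n(CO2) = 3.8708 mol.
In step 2 the CO2:CaCO3 ratio is 1:1, so n(CaCO3) = 3.8708 mol.
Mass of CaCO3 = 3.8708 × 100.09 = 387.43 g.

387.4 g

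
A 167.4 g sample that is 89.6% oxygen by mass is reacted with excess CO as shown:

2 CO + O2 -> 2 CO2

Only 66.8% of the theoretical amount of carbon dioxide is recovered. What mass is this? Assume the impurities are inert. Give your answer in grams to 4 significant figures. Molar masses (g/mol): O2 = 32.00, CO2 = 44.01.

Pure O2 available = 167.4 g × 0.896 = 149.99 g.
n(O2) = 149.99 g / 32.00 g/mol = 4.6872 mol.
From the equation the O2:CO2 mole ratio is 1:2, so n(CO2) = 4.6872 × 2/1 = 9.3744 mol.
Mass of CO2 = 9.3744 mol × 44.01 g/mol = 412.57 g.
Actual mass collected = 412.57 g × 0.668 = 275.59 g.

275.6 g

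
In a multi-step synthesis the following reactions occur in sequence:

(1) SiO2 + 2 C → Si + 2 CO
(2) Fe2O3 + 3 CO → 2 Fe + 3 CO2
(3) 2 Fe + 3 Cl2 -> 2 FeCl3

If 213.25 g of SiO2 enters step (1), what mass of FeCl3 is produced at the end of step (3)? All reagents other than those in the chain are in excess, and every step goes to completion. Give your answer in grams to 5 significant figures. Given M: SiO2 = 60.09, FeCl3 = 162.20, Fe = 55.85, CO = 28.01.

767.50 g

n(SiO2) = 213.25 / 60.09 = 3.54884 mol.
Reaction (1): SiO2→CO ratio 1:2 ⇒ n(CO) = 7.09769 mol.
Reaction (2): CO→Fe ratio 3:2 ⇒ n(Fe) = 4.73179 mol.
Reaction (3): Fe→FeCl3 ratio 2:2 ⇒ n(FeCl3) = 4.73179 mol.
Mass of FeCl3 = 4.73179 × 162.20 = 767.497 g.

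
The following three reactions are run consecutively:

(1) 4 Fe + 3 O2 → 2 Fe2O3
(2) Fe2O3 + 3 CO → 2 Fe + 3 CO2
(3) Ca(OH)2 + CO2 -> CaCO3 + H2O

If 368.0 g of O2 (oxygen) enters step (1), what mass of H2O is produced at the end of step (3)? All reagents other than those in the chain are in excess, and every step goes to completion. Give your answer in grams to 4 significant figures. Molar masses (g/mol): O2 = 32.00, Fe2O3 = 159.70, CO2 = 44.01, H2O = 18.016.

414.4 g

n(O2) = 368.0 / 32.00 = 11.500 mol.
Reaction (1): O2→Fe2O3 ratio 3:2 ⇒ n(Fe2O3) = 7.6667 mol.
Reaction (2): Fe2O3→CO2 ratio 1:3 ⇒ n(CO2) = 23.000 mol.
Reaction (3): CO2→H2O ratio 1:1 ⇒ n(H2O) = 23.000 mol.
Mass of H2O = 23.000 × 18.016 = 414.37 g.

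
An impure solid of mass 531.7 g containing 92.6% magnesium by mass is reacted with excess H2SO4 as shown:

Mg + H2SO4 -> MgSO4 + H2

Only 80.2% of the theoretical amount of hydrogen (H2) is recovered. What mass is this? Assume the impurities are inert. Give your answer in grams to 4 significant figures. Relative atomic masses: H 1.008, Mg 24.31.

32.75 g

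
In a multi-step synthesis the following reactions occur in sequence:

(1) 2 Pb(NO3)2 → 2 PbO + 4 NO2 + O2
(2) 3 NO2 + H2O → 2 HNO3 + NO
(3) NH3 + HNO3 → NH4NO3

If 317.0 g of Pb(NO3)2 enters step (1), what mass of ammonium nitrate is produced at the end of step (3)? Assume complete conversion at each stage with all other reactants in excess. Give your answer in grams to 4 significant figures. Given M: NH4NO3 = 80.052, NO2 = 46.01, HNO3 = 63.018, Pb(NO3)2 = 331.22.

n(Pb(NO3)2) = 317.0 / 331.22 = 0.95707 mol.
Reaction (1): Pb(NO3)2→NO2 ratio 2:4 ⇒ n(NO2) = 1.9141 mol.
Reaction (2): NO2→HNO3 ratio 3:2 ⇒ n(HNO3) = 1.2761 mol.
Reaction (3): HNO3→NH4NO3 ratio 1:1 ⇒ n(NH4NO3) = 1.2761 mol.
Mass of NH4NO3 = 1.2761 × 80.052 = 102.15 g.

102.2 g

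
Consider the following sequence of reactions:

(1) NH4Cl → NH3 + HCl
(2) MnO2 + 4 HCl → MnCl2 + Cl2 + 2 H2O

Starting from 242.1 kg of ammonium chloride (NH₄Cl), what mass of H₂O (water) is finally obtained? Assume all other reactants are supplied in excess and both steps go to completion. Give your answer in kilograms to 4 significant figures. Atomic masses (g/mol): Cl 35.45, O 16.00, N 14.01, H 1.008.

40.77 kg

M(NH4Cl) = 14.01 + 4(1.008) + 35.45 = 53.492 g/mol.
M(H2O) = 2(1.008) + 16.00 = 18.016 g/mol.
242.1 kg = 242100 g.
n(NH4Cl) = 242100 / 53.492 = 4525.9 mol.
Step 1 gives a 1:1 ratio of NH4Cl to HCl, so n(HCl) = 4525.9 mol.
In step 2 the HCl:H2O ratio is 4:2, so n(H2O) = 2263.0 mol.
Mass of H2O = 2263.0 × 18.016 = 40769 g = 40.77 kg.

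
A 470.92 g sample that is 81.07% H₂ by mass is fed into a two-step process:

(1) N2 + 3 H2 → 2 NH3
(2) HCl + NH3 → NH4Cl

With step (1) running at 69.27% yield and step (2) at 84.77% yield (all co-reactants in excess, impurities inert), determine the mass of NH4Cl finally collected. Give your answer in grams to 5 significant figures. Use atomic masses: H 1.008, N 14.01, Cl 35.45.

Pure H2 = 470.92 × 0.8107 = 381.775 g.
M(H2) = 2(1.008) = 2.016 g/mol.
M(NH4Cl) = 14.01 + 4(1.008) + 35.45 = 53.492 g/mol.
n(H2) = 381.775 / 2.016 = 189.372 mol.
Step 1 (H2:NH3 = 3:2): theoretical n(NH3) = 126.248 mol; at 69.27% yield, n(NH3) = 87.4522 mol.
Step 2 (NH3:NH4Cl = 1:1): theoretical n(NH4Cl) = 87.4522 mol, so theoretical mass = 87.4522 × 53.492 = 4677.99 g.
At 84.77% yield, actual mass of NH4Cl = 4677.99 × 0.8477 = 3965.53 g.

3965.5 g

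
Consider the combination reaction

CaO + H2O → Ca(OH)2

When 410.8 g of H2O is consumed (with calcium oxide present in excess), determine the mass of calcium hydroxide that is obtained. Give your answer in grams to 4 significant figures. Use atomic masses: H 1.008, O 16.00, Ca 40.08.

1690 g

M(H2O) = 2(1.008) + 16.00 = 18.016 g/mol.
M(Ca(OH)2) = 40.08 + 2(16.00) + 2(1.008) = 74.096 g/mol.
n(H2O) = 410.80 g / 18.016 g/mol = 22.802 mol.
From the equation the H2O:Ca(OH)2 mole ratio is 1:1, so n(Ca(OH)2) = 22.802 × 1/1 = 22.802 mol.
Mass of Ca(OH)2 = 22.802 mol × 74.096 g/mol = 1689.5 g.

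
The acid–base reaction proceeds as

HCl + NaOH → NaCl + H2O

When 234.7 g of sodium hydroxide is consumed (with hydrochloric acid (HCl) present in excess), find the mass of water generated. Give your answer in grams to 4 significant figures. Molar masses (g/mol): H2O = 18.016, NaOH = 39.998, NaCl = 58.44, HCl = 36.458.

n(NaOH) = 234.70 g / 39.998 g/mol = 5.8678 mol.
From the equation the NaOH:H2O mole ratio is 1:1, so n(H2O) = 5.8678 × 1/1 = 5.8678 mol.
Mass of H2O = 5.8678 mol × 18.016 g/mol = 105.71 g.

105.7 g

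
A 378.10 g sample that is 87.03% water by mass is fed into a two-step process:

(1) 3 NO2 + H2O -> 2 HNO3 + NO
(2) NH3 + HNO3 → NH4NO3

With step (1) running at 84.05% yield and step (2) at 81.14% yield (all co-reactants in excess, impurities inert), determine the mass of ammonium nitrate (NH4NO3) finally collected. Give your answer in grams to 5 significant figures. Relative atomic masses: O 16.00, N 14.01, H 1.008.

1994.3 g

Pure H2O = 378.10 × 0.8703 = 329.060 g.
M(H2O) = 2(1.008) + 16.00 = 18.016 g/mol.
M(NH4NO3) = 2(14.01) + 4(1.008) + 3(16.00) = 80.052 g/mol.
n(H2O) = 329.060 / 18.016 = 18.2649 mol.
Step 1 (H2O:HNO3 = 1:2): theoretical n(HNO3) = 36.5298 mol; at 84.05% yield, n(HNO3) = 30.7033 mol.
Step 2 (HNO3:NH4NO3 = 1:1): theoretical n(NH4NO3) = 30.7033 mol, so theoretical mass = 30.7033 × 80.052 = 2457.86 g.
At 81.14% yield, actual mass of NH4NO3 = 2457.86 × 0.8114 = 1994.31 g.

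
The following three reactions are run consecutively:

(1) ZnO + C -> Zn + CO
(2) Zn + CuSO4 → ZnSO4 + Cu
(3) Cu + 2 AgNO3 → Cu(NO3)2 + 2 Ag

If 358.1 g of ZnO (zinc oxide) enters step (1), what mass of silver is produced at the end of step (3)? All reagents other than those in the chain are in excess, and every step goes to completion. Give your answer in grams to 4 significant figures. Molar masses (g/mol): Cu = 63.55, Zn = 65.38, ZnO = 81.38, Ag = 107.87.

n(ZnO) = 358.1 / 81.38 = 4.4003 mol.
Reaction (1): ZnO→Zn ratio 1:1 ⇒ n(Zn) = 4.4003 mol.
Reaction (2): Zn→Cu ratio 1:1 ⇒ n(Cu) = 4.4003 mol.
Reaction (3): Cu→Ag ratio 1:2 ⇒ n(Ag) = 8.8007 mol.
Mass of Ag = 8.8007 × 107.87 = 949.33 g.

949.3 g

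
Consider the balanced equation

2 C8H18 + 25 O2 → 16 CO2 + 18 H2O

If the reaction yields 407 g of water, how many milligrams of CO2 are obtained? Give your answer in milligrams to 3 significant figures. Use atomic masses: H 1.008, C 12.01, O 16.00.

884000 mg

M(H2O) = 2(1.008) + 16.00 = 18.016 g/mol.
M(CO2) = 12.01 + 2(16.00) = 44.01 g/mol.
n(H2O) = 407.0 g / 18.016 g/mol = 22.59 mol.
From the equation the H2O:CO2 mole ratio is 18:16, so n(CO2) = 22.59 × 16/18 = 20.08 mol.
Mass of CO2 = 20.08 mol × 44.01 g/mol = 883.8 g.
Converting to mg: 883.8 g = 884000 mg.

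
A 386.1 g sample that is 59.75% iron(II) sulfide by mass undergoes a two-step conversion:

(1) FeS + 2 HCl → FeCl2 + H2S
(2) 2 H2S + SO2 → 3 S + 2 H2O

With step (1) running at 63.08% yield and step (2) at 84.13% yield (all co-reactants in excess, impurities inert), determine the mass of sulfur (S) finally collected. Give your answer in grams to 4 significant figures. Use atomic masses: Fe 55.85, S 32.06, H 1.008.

66.97 g

Pure FeS = 386.1 × 0.5975 = 230.69 g.
M(FeS) = 55.85 + 32.06 = 87.91 g/mol.
M(S) = 32.06 g/mol.
n(FeS) = 230.69 / 87.91 = 2.6242 mol.
Step 1 (FeS:H2S = 1:1): theoretical n(H2S) = 2.6242 mol; at 63.08% yield, n(H2S) = 1.6554 mol.
Step 2 (H2S:S = 2:3): theoretical n(S) = 2.4830 mol, so theoretical mass = 2.4830 × 32.06 = 79.606 g.
At 84.13% yield, actual mass of S = 79.606 × 0.8413 = 66.973 g.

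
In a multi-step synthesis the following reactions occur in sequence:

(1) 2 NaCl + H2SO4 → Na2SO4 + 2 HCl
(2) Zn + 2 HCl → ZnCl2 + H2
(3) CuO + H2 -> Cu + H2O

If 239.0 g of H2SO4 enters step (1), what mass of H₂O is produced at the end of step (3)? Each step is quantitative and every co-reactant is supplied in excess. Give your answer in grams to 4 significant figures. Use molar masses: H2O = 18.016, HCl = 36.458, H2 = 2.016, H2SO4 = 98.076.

n(H2SO4) = 239.0 / 98.076 = 2.4369 mol.
Reaction (1): H2SO4→HCl ratio 1:2 ⇒ n(HCl) = 4.8738 mol.
Reaction (2): HCl→H2 ratio 2:1 ⇒ n(H2) = 2.4369 mol.
Reaction (3): H2→H2O ratio 1:1 ⇒ n(H2O) = 2.4369 mol.
Mass of H2O = 2.4369 × 18.016 = 43.903 g.

43.90 g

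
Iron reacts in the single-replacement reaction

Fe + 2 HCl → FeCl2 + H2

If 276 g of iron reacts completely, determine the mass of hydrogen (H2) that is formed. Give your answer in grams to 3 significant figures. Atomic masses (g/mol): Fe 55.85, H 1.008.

M(Fe) = 55.85 g/mol.
M(H2) = 2(1.008) = 2.016 g/mol.
n(Fe) = 276.0 g / 55.85 g/mol = 4.942 mol.
From the equation the Fe:H2 mole ratio is 1:1, so n(H2) = 4.942 × 1/1 = 4.942 mol.
Mass of H2 = 4.942 mol × 2.016 g/mol = 9.963 g.

9.96 g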